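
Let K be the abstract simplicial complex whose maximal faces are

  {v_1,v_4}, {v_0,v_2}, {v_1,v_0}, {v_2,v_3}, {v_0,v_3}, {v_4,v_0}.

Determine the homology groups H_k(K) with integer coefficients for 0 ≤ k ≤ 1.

We work with the vertex ordering v_0 < v_1 < v_2 < v_3 < v_4. The simplices of K, each written with vertices in increasing order, are:

  0-simplices (5): [v_0], [v_1], [v_2], [v_3], [v_4]
  1-simplices (6): [v_0,v_1], [v_0,v_2], [v_0,v_3], [v_0,v_4], [v_1,v_4], [v_2,v_3]

so the chain groups are C_0 ≅ Z^5, C_1 ≅ Z^6.

∂_1: C_1 → C_0 is given by ∂[p,q] = [q] − [p]. For instance
  ∂[v_1,v_4] = [v_4] − [v_1].
The 5×6 boundary matrix has rank 4 and Smith normal form diag(1,1,1,1).

Computing H_k = (kernel of ∂_k) / (image of ∂_{k+1}):

  H_0: rank C_0 − rank ∂_1 = 5 − 4 = 1, and the invariant factors of ∂_1 are all 1, so H_0 = Z.
  H_1: rank ker ∂_1 − rank ∂_2 = (6 − 4) − 0 = 2, and there is no ∂_2, so H_1 = Z^2.

As a check, the Euler characteristic is 5 − 6 = -1, which agrees with 1 − 2 = -1.
(K is a triangulation of a wedge of 2 circles.)

H_0 ≅ Z,  H_1 ≅ Z^2.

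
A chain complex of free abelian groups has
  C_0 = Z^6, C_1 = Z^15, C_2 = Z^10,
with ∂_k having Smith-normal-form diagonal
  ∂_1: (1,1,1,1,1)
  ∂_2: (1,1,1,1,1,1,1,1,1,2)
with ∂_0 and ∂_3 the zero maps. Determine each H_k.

H_0 ≅ Z,  H_1 ≅ Z/2Z,  H_2 = 0.

H_0: b_0 = 6 − 0 − 5 = 1; torsion from ∂_1 factors > 1: none. So H_0 ≅ Z.
H_1: b_1 = 15 − 5 − 10 = 0; torsion from ∂_2 factors > 1: [2]. So H_1 ≅ Z/2Z.
H_2: b_2 = 10 − 10 − 0 = 0; torsion from ∂_3 factors > 1: none. So H_2 ≅ 0.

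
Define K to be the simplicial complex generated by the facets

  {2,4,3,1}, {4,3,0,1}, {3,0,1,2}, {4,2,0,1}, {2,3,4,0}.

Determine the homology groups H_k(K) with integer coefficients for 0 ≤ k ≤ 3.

K has 5 vertices, 10 edges, 10 triangles, 5 3-simplices.
rank ∂_0 = 0, rank ∂_1 = 4 ⇒ b_0 = 5 − 0 − 4 = 1; all invariant factors of ∂_1 are 1 so no torsion. So H_0 = Z.
rank ∂_1 = 4, rank ∂_2 = 6 ⇒ b_1 = 10 − 4 − 6 = 0; all invariant factors of ∂_2 are 1 so no torsion. So H_1 = 0.
rank ∂_2 = 6, rank ∂_3 = 4 ⇒ b_2 = 10 − 6 − 4 = 0; all invariant factors of ∂_3 are 1 so no torsion. So H_2 = 0.
rank ∂_3 = 4, rank ∂_4 = 0 ⇒ b_3 = 5 − 4 − 0 = 1. So H_3 = Z.

H_0 ≅ Z,  H_1 = 0,  H_2 = 0,  H_3 ≅ Z.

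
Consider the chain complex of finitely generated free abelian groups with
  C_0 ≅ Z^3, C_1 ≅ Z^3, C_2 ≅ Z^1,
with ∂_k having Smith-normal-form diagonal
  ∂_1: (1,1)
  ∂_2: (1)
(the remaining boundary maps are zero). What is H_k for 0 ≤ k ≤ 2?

H_0: b_0 = 3 − 0 − 2 = 1; torsion from ∂_1 factors > 1: none. So H_0 = Z.
H_1: b_1 = 3 − 2 − 1 = 0; torsion from ∂_2 factors > 1: none. So H_1 = 0.
H_2: b_2 = 1 − 1 − 0 = 0; torsion from ∂_3 factors > 1: none. So H_2 = 0.

H_0 = Z,  H_1 = 0,  H_2 = 0.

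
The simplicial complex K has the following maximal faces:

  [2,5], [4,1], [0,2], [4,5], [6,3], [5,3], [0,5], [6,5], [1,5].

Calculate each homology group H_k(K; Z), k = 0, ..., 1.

We work with the vertex ordering 0 < 1 < 2 < 3 < 4 < 5 < 6. The simplices of K, each written with vertices in increasing order, are:

  0-simplices (7): [0], [1], [2], [3], [4], [5], [6]
  1-simplices (9): [0,2], [0,5], [1,4], [1,5], [2,5], [3,5], [3,6], [4,5], [5,6]

Hence C_0 ≅ Z^7, C_1 ≅ Z^9.

The boundary map ∂_1: C_1 → C_0 sends each edge [p,q] (with p < q) to q − p.
The 7×9 boundary matrix has rank 6 and Smith normal form diag(1,1,1,1,1,1).

From H_k ≅ ker(∂_k) / im(∂_{k+1}) we obtain:

  H_0: rank C_0 − rank ∂_1 = 7 − 6 = 1, and the invariant factors of ∂_1 are all 1, so H_0 = Z.
  H_1: rank ker ∂_1 − rank ∂_2 = (9 − 6) − 0 = 3, and there is no ∂_2, so H_1 = Z^3.

As a check, the Euler characteristic is 7 − 9 = -2, which agrees with 1 − 3 = -2.
(K is a triangulation of a wedge of 3 circles.)

H_0 ≅ Z,  H_1 ≅ Z^3.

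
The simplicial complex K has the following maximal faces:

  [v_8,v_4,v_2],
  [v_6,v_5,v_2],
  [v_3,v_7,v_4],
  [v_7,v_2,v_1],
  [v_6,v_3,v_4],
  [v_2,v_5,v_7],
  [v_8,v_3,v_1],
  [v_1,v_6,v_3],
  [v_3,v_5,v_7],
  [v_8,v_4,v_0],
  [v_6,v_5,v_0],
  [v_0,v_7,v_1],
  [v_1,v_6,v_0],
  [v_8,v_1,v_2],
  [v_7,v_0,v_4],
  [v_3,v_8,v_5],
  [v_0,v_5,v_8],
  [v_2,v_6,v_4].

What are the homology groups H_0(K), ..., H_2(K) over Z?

H_0 = Z,  H_1 = Z^2,  H_2 = Z.

Order the vertices as v_0 < v_1 < v_2 < v_3 < v_4 < v_5 < v_6 < v_7 < v_8. Listing each simplex with vertices in this order, K has dimension 2 with simplices:

  0-simplices (9): [v_0], [v_1], [v_2], [v_3], [v_4], [v_5], [v_6], [v_7], [v_8]
  1-simplices (27): (27 of them)
  2-simplices (18): (18 of them)

Hence C_0 ≅ Z^9, C_1 ≅ Z^27, C_2 ≅ Z^18.

Boundary ∂_1: C_1 → C_0 sends each edge [p,q] (with p < q) to q − p. For instance
  ∂[v_1,v_3] = [v_3] − [v_1].
This gives a 9×27 integer matrix of rank 8; reducing to Smith normal form yields diagonal entries (1,1,1,1,1,1,1,1).

Boundary ∂_2: C_2 → C_1 acts by ∂[p,q,r] = [q,r] − [p,r] + [p,q]. For instance
  ∂[v_0,v_4,v_8] = [v_4,v_8] − [v_0,v_8] + [v_0,v_4],
  ∂[v_3,v_5,v_7] = [v_5,v_7] − [v_3,v_7] + [v_3,v_5].
As a 27×18 matrix over Z this has rank 17, with invariant factors (1,1,1,1,1,1,1,1,1,1,1,1,1,1,1,1,1).

Now H_k = ker ∂_k / im ∂_{k+1}, so:

  H_0: rank C_0 − rank ∂_1 = 9 − 8 = 1, and the invariant factors of ∂_1 are all 1, so H_0 = Z.
  H_1: rank ker ∂_1 − rank ∂_2 = (27 − 8) − 17 = 2, and the invariant factors of ∂_2 are all 1, so H_1 = Z^2.
  H_2: rank ker ∂_2 − rank ∂_3 = (18 − 17) − 0 = 1, and there is no ∂_3, so H_2 = Z.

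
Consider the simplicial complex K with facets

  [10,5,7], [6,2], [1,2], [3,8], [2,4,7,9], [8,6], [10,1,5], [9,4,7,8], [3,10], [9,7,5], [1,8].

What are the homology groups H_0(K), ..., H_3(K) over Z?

H_0 = Z,  H_1 = Z^4,  H_2 = 0,  H_3 = 0.

We work with the vertex ordering 1 < 2 < 3 < 4 < 5 < 6 < 7 < 8 < 9 < 10. The simplices of K, each written with vertices in increasing order, are:

  0-simplices (10): [1], [2], [3], [4], [5], [6], [7], [8], [9], [10]
  1-simplices (21): [1,2], [1,5], [1,8], [1,10], [2,4], [2,6], [2,7], [2,9], [3,8], [3,10], [4,7], [4,8], [4,9], [5,7], [5,9], [5,10], [6,8], [7,8], [7,9], [7,10], [8,9]
  2-simplices (10): [1,5,10], [2,4,7], [2,4,9], [2,7,9], [4,7,8], [4,7,9], [4,8,9], [5,7,9], [5,7,10], [7,8,9]
  3-simplices (2): [2,4,7,9], [4,7,8,9]

so the chain groups are C_0 ≅ Z^10, C_1 ≅ Z^21, C_2 ≅ Z^10, C_3 ≅ Z^2.

∂_1: C_1 → C_0 maps an edge to its endpoints' difference, ∂[p,q] = q − p.
The resulting 10×21 matrix has rank 9, and its Smith normal form has invariant factors (1,1,1,1,1,1,1,1,1).

The boundary map ∂_2: C_2 → C_1 sends each 2-simplex [p,q,r] to [q,r] − [p,r] + [p,q]. For instance
  ∂[7,8,9] = [8,9] − [7,9] + [7,8],
  ∂[4,8,9] = [8,9] − [4,9] + [4,8].
The resulting 21×10 matrix has rank 8, and its Smith normal form has invariant factors (1,1,1,1,1,1,1,1).

Boundary ∂_3: C_3 → C_2 sends each 3-simplex σ to the alternating sum Σ_i (−1)^i (σ with its i-th vertex removed). For instance
  ∂[2,4,7,9] = [4,7,9] − [2,7,9] + [2,4,9] − [2,4,7],
  ∂[4,7,8,9] = [7,8,9] − [4,8,9] + [4,7,9] − [4,7,8].
As a 10×2 matrix over Z this has rank 2, with invariant factors (1,1).

Reading off H_k = ker ∂_k / im ∂_{k+1}:

  H_0: rank C_0 − rank ∂_1 = 10 − 9 = 1, and the invariant factors of ∂_1 are all 1, so H_0 ≅ Z.
  H_1: rank ker ∂_1 − rank ∂_2 = (21 − 9) − 8 = 4, and the invariant factors of ∂_2 are all 1, so H_1 ≅ Z^4.
  H_2: rank ker ∂_2 − rank ∂_3 = (10 − 8) − 2 = 0, and the invariant factors of ∂_3 are all 1, so H_2 ≅ 0.
  H_3: rank ker ∂_3 − rank ∂_4 = (2 − 2) − 0 = 0, and there is no ∂_4, so H_3 ≅ 0.

As a check, the Euler characteristic is 10 − 21 + 10 − 2 = -3, which agrees with 1 − 4 + 0 − 0 = -3.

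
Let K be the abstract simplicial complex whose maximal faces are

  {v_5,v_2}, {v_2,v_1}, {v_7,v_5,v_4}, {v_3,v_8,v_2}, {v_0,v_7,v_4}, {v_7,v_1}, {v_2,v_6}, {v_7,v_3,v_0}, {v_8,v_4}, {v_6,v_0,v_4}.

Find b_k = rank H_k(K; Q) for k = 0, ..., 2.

K has 9 vertices, 17 edges, 5 triangles.
rank ∂_0 = 0, rank ∂_1 = 8 ⇒ b_0 = 9 − 0 − 8 = 1; all invariant factors of ∂_1 are 1 so no torsion. So H_0 ≅ Z.
rank ∂_1 = 8, rank ∂_2 = 5 ⇒ b_1 = 17 − 8 − 5 = 4; all invariant factors of ∂_2 are 1 so no torsion. So H_1 ≅ Z^4.
rank ∂_2 = 5, rank ∂_3 = 0 ⇒ b_2 = 5 − 5 − 0 = 0. So H_2 ≅ 0.

b_0 = 1, b_1 = 4, b_2 = 0.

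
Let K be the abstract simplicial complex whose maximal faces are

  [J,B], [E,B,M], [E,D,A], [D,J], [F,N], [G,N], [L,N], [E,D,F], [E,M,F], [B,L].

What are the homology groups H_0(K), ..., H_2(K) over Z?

H_0 ≅ Z,  H_1 ≅ Z^2,  H_2 = 0.

Order the vertices as A < B < D < E < F < G < J < L < M < N. Listing each simplex with vertices in this order, K has dimension 2 with simplices:

  0-simplices (10): A, B, D, E, F, G, J, L, M, N
  1-simplices (15): AD, AE, BE, BJ, BL, BM, DE, DF, DJ, EF, EM, FM, FN, GN, LN
  2-simplices (4): ADE, BEM, DEF, EFM

so the chain groups are C_0 ≅ Z^10, C_1 ≅ Z^15, C_2 ≅ Z^4.

∂_1: C_1 → C_0 maps an edge to its endpoints' difference, ∂[p,q] = q − p.
This gives a 10×15 integer matrix of rank 9; reducing to Smith normal form yields diagonal entries (1,1,1,1,1,1,1,1,1).

∂_2: C_2 → C_1 sends each 2-simplex [p,q,r] to [q,r] − [p,r] + [p,q]. For instance
  ∂BEM = EM − BM + BE,
  ∂EFM = FM − EM + EF.
The resulting 15×4 matrix has rank 4, and its Smith normal form has invariant factors (1,1,1,1).

Now H_k = ker ∂_k / im ∂_{k+1}, so:

  H_0: rank C_0 − rank ∂_1 = 10 − 9 = 1, and the invariant factors of ∂_1 are all 1, so H_0 ≅ Z.
  H_1: rank ker ∂_1 − rank ∂_2 = (15 − 9) − 4 = 2, and the invariant factors of ∂_2 are all 1, so H_1 ≅ Z^2.
  H_2: rank ker ∂_2 − rank ∂_3 = (4 − 4) − 0 = 0, and there is no ∂_3, so H_2 ≅ 0.

As a check, the Euler characteristic is 10 − 15 + 4 = -1, which agrees with 1 − 2 + 0 = -1.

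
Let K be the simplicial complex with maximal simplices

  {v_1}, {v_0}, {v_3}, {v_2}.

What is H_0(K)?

H_0 = Z^4.

Fix the vertex order v_0 < v_1 < v_2 < v_3 and write every simplex with vertices in increasing order. Then dim K = 0 and the simplices of K are:

  0-simplices (4): [v_0], [v_1], [v_2], [v_3]

giving chain groups C_0 ≅ Z^4.

From H_k ≅ ker(∂_k) / im(∂_{k+1}) we obtain:

  H_0: rank C_0 − rank ∂_1 = 4 − 0 = 4, and there is no ∂_1, so H_0 = Z^4.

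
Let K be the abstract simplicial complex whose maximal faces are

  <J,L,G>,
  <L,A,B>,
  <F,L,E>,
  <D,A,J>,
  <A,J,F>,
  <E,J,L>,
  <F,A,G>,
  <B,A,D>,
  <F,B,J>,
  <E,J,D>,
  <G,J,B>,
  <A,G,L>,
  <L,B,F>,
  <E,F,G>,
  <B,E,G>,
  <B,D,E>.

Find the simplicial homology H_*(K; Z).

We work with the vertex ordering A < B < D < E < F < G < J < L. The simplices of K, each written with vertices in increasing order, are:

  0-simplices (8): A, B, D, E, F, G, J, L
  1-simplices (24): AB, AD, AF, AG, AJ, AL, BD, BE, BF, BG, BJ, BL, DE, DJ, EF, EG, EJ, EL, FG, FJ, FL, GJ, GL, JL
  2-simplices (16): ABD, ABL, ADJ, AFG, AFJ, AGL, BDE, BEG, BFJ, BFL, BGJ, DEJ, EFG, EFL, EJL, GJL

giving chain groups C_0 ≅ Z^8, C_1 ≅ Z^24, C_2 ≅ Z^16.

The boundary map ∂_1: C_1 → C_0 maps an edge to its endpoints' difference, ∂[p,q] = q − p. For instance
  ∂AL = L − A.
The resulting 8×24 matrix has rank 7, and its Smith normal form has invariant factors (1,1,1,1,1,1,1).

Boundary ∂_2: C_2 → C_1 acts by ∂[p,q,r] = [q,r] − [p,r] + [p,q]. For instance
  ∂EFL = FL − EL + EF,
  ∂BFJ = FJ − BJ + BF.
The 24×16 boundary matrix has rank 15 and Smith normal form diag(1,1,1,1,1,1,1,1,1,1,1,1,1,1,1).

Computing H_k = (kernel of ∂_k) / (image of ∂_{k+1}):

  H_0: rank C_0 − rank ∂_1 = 8 − 7 = 1, and the invariant factors of ∂_1 are all 1, so H_0 = Z.
  H_1: rank ker ∂_1 − rank ∂_2 = (24 − 7) − 15 = 2, and the invariant factors of ∂_2 are all 1, so H_1 = Z^2.
  H_2: rank ker ∂_2 − rank ∂_3 = (16 − 15) − 0 = 1, and there is no ∂_3, so H_2 = Z.

H_0 = Z,  H_1 = Z^2,  H_2 = Z.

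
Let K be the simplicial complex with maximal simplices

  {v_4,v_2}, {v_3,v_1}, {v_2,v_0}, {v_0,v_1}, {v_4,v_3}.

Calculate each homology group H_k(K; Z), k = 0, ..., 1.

K has 5 vertices, 5 edges.
rank ∂_0 = 0, rank ∂_1 = 4 ⇒ b_0 = 5 − 0 − 4 = 1; all invariant factors of ∂_1 are 1 so no torsion. So H_0 ≅ Z.
rank ∂_1 = 4, rank ∂_2 = 0 ⇒ b_1 = 5 − 4 − 0 = 1. So H_1 ≅ Z.

H_0 ≅ Z,  H_1 ≅ Z.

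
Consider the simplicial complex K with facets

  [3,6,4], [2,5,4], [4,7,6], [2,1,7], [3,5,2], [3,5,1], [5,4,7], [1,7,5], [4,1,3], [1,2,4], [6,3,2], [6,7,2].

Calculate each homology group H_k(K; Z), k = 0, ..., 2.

Take the total order 1 < 2 < 3 < 4 < 5 < 6 < 7 on the vertex set. Then K (dimension 2) consists of the simplices:

  0-simplices (7): [1], [2], [3], [4], [5], [6], [7]
  1-simplices (18): [1,2], [1,3], [1,4], [1,5], [1,7], [2,3], [2,4], [2,5], [2,6], [2,7], [3,4], [3,5], [3,6], [4,5], [4,6], [4,7], [5,7], [6,7]
  2-simplices (12): [1,2,4], [1,2,7], [1,3,4], [1,3,5], [1,5,7], [2,3,5], [2,3,6], [2,4,5], [2,6,7], [3,4,6], [4,5,7], [4,6,7]

Hence C_0 ≅ Z^7, C_1 ≅ Z^18, C_2 ≅ Z^12.

Boundary ∂_1: C_1 → C_0 is given by ∂[p,q] = [q] − [p].
The 7×18 boundary matrix has rank 6 and Smith normal form diag(1,1,1,1,1,1).

∂_2: C_2 → C_1 maps a triangle to the signed sum of its edges. For instance
  ∂[1,3,5] = [3,5] − [1,5] + [1,3],
  ∂[4,6,7] = [6,7] − [4,7] + [4,6].
The 18×12 boundary matrix has rank 12 and Smith normal form diag(1,1,1,1,1,1,1,1,1,1,1,2).

From H_k ≅ ker(∂_k) / im(∂_{k+1}) we obtain:

  H_0: rank C_0 − rank ∂_1 = 7 − 6 = 1, and the invariant factors of ∂_1 are all 1, so H_0 = Z.
  H_1: rank ker ∂_1 − rank ∂_2 = (18 − 6) − 12 = 0, and ∂_2 has invariant factor 2 > 1, so H_1 = Z_2.
  H_2: rank ker ∂_2 − rank ∂_3 = (12 − 12) − 0 = 0, and there is no ∂_3, so H_2 = 0.

H_0 ≅ Z,  H_1 ≅ Z_2,  H_2 = 0.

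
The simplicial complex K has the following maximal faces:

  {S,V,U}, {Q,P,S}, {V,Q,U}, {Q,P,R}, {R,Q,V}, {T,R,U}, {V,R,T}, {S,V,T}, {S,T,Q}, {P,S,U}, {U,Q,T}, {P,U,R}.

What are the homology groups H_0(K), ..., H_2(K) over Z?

H_0 ≅ Z,  H_1 ≅ Z/2,  H_2 = 0.

We work with the vertex ordering P < Q < R < S < T < U < V. The simplices of K, each written with vertices in increasing order, are:

  0-simplices (7): P, Q, R, S, T, U, V
  1-simplices (18): PQ, PR, PS, PU, QR, QS, QT, QU, QV, RT, RU, RV, ST, SU, SV, TU, TV, UV
  2-simplices (12): PQR, PQS, PRU, PSU, QRV, QST, QTU, QUV, RTU, RTV, STV, SUV

so the chain groups are C_0 ≅ Z^7, C_1 ≅ Z^18, C_2 ≅ Z^12.

The boundary map ∂_1: C_1 → C_0 maps an edge to its endpoints' difference, ∂[p,q] = q − p. For instance
  ∂TU = U − T.
As a 7×18 matrix over Z this has rank 6, with invariant factors (1,1,1,1,1,1).

∂_2: C_2 → C_1 acts by ∂[p,q,r] = [q,r] − [p,r] + [p,q]. For instance
  ∂PQS = QS − PS + PQ,
  ∂PRU = RU − PU + PR.
As a 18×12 matrix over Z this has rank 12, with invariant factors (1,1,1,1,1,1,1,1,1,1,1,2).

Reading off H_k = ker ∂_k / im ∂_{k+1}:

  H_0: rank C_0 − rank ∂_1 = 7 − 6 = 1, and the invariant factors of ∂_1 are all 1, so H_0 ≅ Z.
  H_1: rank ker ∂_1 − rank ∂_2 = (18 − 6) − 12 = 0, and ∂_2 has invariant factor 2 > 1, so H_1 ≅ Z/2.
  H_2: rank ker ∂_2 − rank ∂_3 = (12 − 12) − 0 = 0, and there is no ∂_3, so H_2 ≅ 0.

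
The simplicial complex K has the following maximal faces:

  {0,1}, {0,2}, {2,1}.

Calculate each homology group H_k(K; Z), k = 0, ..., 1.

Take the total order 0 < 1 < 2 on the vertex set. Then K (dimension 1) consists of the simplices:

  0-simplices (3): [0], [1], [2]
  1-simplices (3): [0,1], [0,2], [1,2]

giving chain groups C_0 ≅ Z^3, C_1 ≅ Z^3.

The boundary map ∂_1: C_1 → C_0 maps an edge to its endpoints' difference, ∂[p,q] = q − p. For instance
  ∂[0,1] = [1] − [0].
The resulting 3×3 matrix has rank 2, and its Smith normal form has invariant factors (1,1).

Now H_k = ker ∂_k / im ∂_{k+1}, so:

  H_0: rank C_0 − rank ∂_1 = 3 − 2 = 1, and the invariant factors of ∂_1 are all 1, so H_0 ≅ Z.
  H_1: rank ker ∂_1 − rank ∂_2 = (3 − 2) − 0 = 1, and there is no ∂_2, so H_1 ≅ Z.

As a check, the Euler characteristic is 3 − 3 = 0, which agrees with 1 − 1 = 0.
(K is a triangulation of the circle S^1.)

H_0 ≅ Z,  H_1 ≅ Z.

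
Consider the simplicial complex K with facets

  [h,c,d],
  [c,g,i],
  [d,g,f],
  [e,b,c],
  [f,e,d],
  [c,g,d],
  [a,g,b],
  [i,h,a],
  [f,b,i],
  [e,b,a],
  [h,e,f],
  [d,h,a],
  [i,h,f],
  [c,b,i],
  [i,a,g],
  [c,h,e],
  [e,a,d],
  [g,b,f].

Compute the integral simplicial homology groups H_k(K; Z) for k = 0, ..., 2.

We work with the vertex ordering a < b < c < d < e < f < g < h < i. The simplices of K, each written with vertices in increasing order, are:

  0-simplices (9): a, b, c, d, e, f, g, h, i
  1-simplices (27): ab, ad, ae, ag, ah, ai, bc, be, bf, bg, bi, cd, ce, cg, ch, ci, de, df, dg, dh, ef, eh, fg, fh, fi, gi, hi
  2-simplices (18): abe, abg, ade, adh, agi, ahi, bce, bci, bfg, bfi, cdg, cdh, ceh, cgi, def, dfg, efh, fhi

giving chain groups C_0 ≅ Z^9, C_1 ≅ Z^27, C_2 ≅ Z^18.

Boundary ∂_1: C_1 → C_0 is given by ∂[p,q] = [q] − [p]. For instance
  ∂df = f − d.
The 9×27 boundary matrix has rank 8 and Smith normal form diag(1,1,1,1,1,1,1,1).

Boundary ∂_2: C_2 → C_1 acts by ∂[p,q,r] = [q,r] − [p,r] + [p,q]. For instance
  ∂cdg = dg − cg + cd,
  ∂abg = bg − ag + ab.
The 27×18 boundary matrix has rank 18 and Smith normal form diag(1,1,1,1,1,1,1,1,1,1,1,1,1,1,1,1,1,2).

From H_k ≅ ker(∂_k) / im(∂_{k+1}) we obtain:

  H_0: rank C_0 − rank ∂_1 = 9 − 8 = 1, and the invariant factors of ∂_1 are all 1, so H_0 ≅ Z.
  H_1: rank ker ∂_1 − rank ∂_2 = (27 − 8) − 18 = 1, and ∂_2 has invariant factor 2 > 1, so H_1 ≅ Z ⊕ Z/2.
  H_2: rank ker ∂_2 − rank ∂_3 = (18 − 18) − 0 = 0, and there is no ∂_3, so H_2 ≅ 0.

(K is a triangulation of the Klein bottle.)

H_0 = Z,  H_1 = Z ⊕ Z/2,  H_2 = 0.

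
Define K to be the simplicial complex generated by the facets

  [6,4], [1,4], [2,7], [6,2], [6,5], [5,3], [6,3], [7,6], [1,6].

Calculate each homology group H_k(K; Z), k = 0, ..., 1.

We work with the vertex ordering 1 < 2 < 3 < 4 < 5 < 6 < 7. The simplices of K, each written with vertices in increasing order, are:

  0-simplices (7): [1], [2], [3], [4], [5], [6], [7]
  1-simplices (9): [1,4], [1,6], [2,6], [2,7], [3,5], [3,6], [4,6], [5,6], [6,7]

Hence C_0 ≅ Z^7, C_1 ≅ Z^9.

∂_1: C_1 → C_0 is given by ∂[p,q] = [q] − [p]. For instance
  ∂[5,6] = [6] − [5].
The 7×9 boundary matrix has rank 6 and Smith normal form diag(1,1,1,1,1,1).

Computing H_k = (kernel of ∂_k) / (image of ∂_{k+1}):

  H_0: rank C_0 − rank ∂_1 = 7 − 6 = 1, and the invariant factors of ∂_1 are all 1, so H_0 ≅ Z.
  H_1: rank ker ∂_1 − rank ∂_2 = (9 − 6) − 0 = 3, and there is no ∂_2, so H_1 ≅ Z^3.

As a check, the Euler characteristic is 7 − 9 = -2, which agrees with 1 − 3 = -2.

H_0 = Z,  H_1 = Z^3.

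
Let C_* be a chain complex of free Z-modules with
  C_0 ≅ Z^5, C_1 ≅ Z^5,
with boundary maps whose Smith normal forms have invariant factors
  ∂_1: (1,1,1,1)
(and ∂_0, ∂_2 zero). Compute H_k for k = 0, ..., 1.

H_0 = Z,  H_1 = Z.

H_0: b_0 = 5 − 0 − 4 = 1; torsion from ∂_1 factors > 1: none. So H_0 = Z.
H_1: b_1 = 5 − 4 − 0 = 1; torsion from ∂_2 factors > 1: none. So H_1 = Z.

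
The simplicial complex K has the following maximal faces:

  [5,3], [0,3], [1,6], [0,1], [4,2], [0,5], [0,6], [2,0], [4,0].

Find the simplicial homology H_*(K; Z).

H_0 = Z,  H_1 = Z^3.

Fix the vertex order 0 < 1 < 2 < 3 < 4 < 5 < 6 and write every simplex with vertices in increasing order. Then dim K = 1 and the simplices of K are:

  0-simplices (7): [0], [1], [2], [3], [4], [5], [6]
  1-simplices (9): [0,1], [0,2], [0,3], [0,4], [0,5], [0,6], [1,6], [2,4], [3,5]

giving chain groups C_0 ≅ Z^7, C_1 ≅ Z^9.

∂_1: C_1 → C_0 sends each edge [p,q] (with p < q) to q − p. For instance
  ∂[1,6] = [6] − [1].
The resulting 7×9 matrix has rank 6, and its Smith normal form has invariant factors (1,1,1,1,1,1).

Reading off H_k = ker ∂_k / im ∂_{k+1}:

  H_0: rank C_0 − rank ∂_1 = 7 − 6 = 1, and the invariant factors of ∂_1 are all 1, so H_0 ≅ Z.
  H_1: rank ker ∂_1 − rank ∂_2 = (9 − 6) − 0 = 3, and there is no ∂_2, so H_1 ≅ Z^3.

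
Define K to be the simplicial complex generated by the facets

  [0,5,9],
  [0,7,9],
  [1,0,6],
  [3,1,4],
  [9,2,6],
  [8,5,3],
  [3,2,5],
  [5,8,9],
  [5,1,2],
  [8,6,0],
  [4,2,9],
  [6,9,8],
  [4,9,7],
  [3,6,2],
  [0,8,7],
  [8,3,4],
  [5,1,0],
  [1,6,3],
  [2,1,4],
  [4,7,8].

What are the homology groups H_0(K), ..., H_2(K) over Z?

Take the total order 0 < 1 < 2 < 3 < 4 < 5 < 6 < 7 < 8 < 9 on the vertex set. Then K (dimension 2) consists of the simplices:

  0-simplices (10): [0], [1], [2], [3], [4], [5], [6], [7], [8], [9]
  1-simplices (30): (30 of them)
  2-simplices (20): (20 of them)

Hence C_0 ≅ Z^10, C_1 ≅ Z^30, C_2 ≅ Z^20.

∂_1: C_1 → C_0 sends each edge [p,q] (with p < q) to q − p. For instance
  ∂[7,8] = [8] − [7].
The resulting 10×30 matrix has rank 9, and its Smith normal form has invariant factors (1,1,1,1,1,1,1,1,1).

∂_2: C_2 → C_1 sends each 2-simplex [p,q,r] to [q,r] − [p,r] + [p,q]. For instance
  ∂[0,7,9] = [7,9] − [0,9] + [0,7],
  ∂[3,5,8] = [5,8] − [3,8] + [3,5].
This gives a 30×20 integer matrix of rank 20; reducing to Smith normal form yields diagonal entries (1,1,1,1,1,1,1,1,1,1,1,1,1,1,1,1,1,1,1,2).

Computing H_k = (kernel of ∂_k) / (image of ∂_{k+1}):

  H_0: rank C_0 − rank ∂_1 = 10 − 9 = 1, and the invariant factors of ∂_1 are all 1, so H_0 = Z.
  H_1: rank ker ∂_1 − rank ∂_2 = (30 − 9) − 20 = 1, and ∂_2 has invariant factor 2 > 1, so H_1 = Z × Z/2.
  H_2: rank ker ∂_2 − rank ∂_3 = (20 − 20) − 0 = 0, and there is no ∂_3, so H_2 = 0.

(K is a triangulation of the Klein bottle.)

H_0 = Z,  H_1 = Z × Z/2,  H_2 = 0.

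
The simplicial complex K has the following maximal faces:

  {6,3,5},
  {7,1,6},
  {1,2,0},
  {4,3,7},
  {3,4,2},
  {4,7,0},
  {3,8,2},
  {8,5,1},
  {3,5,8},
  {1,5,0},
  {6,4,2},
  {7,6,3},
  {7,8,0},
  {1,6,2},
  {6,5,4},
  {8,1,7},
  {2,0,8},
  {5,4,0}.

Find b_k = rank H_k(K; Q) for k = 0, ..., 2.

b_0 = 1, b_1 = 1, b_2 = 0.

Take the total order 0 < 1 < 2 < 3 < 4 < 5 < 6 < 7 < 8 on the vertex set. Then K (dimension 2) consists of the simplices:

  0-simplices (9): [0], [1], [2], [3], [4], [5], [6], [7], [8]
  1-simplices (27): (27 of them)
  2-simplices (18): [0,1,2], [0,1,5], [0,2,8], [0,4,5], [0,4,7], [0,7,8], [1,2,6], [1,5,8], [1,6,7], [1,7,8], [2,3,4], [2,3,8], [2,4,6], [3,4,7], [3,5,6], [3,5,8], [3,6,7], [4,5,6]

so the chain groups are C_0 ≅ Z^9, C_1 ≅ Z^27, C_2 ≅ Z^18.

Boundary ∂_1: C_1 → C_0 sends each edge [p,q] (with p < q) to q − p. For instance
  ∂[0,4] = [4] − [0].
This gives a 9×27 integer matrix of rank 8; reducing to Smith normal form yields diagonal entries (1,1,1,1,1,1,1,1).

The boundary map ∂_2: C_2 → C_1 sends each 2-simplex [p,q,r] to [q,r] − [p,r] + [p,q]. For instance
  ∂[2,3,4] = [3,4] − [2,4] + [2,3],
  ∂[1,6,7] = [6,7] − [1,7] + [1,6].
This gives a 27×18 integer matrix of rank 18; reducing to Smith normal form yields diagonal entries (1,1,1,1,1,1,1,1,1,1,1,1,1,1,1,1,1,2).

Now H_k = ker ∂_k / im ∂_{k+1}, so:

  H_0: rank C_0 − rank ∂_1 = 9 − 8 = 1, and the invariant factors of ∂_1 are all 1, so H_0 = Z.
  H_1: rank ker ∂_1 − rank ∂_2 = (27 − 8) − 18 = 1, and ∂_2 has invariant factor 2 > 1, so H_1 = Z ⊕ Z/2.
  H_2: rank ker ∂_2 − rank ∂_3 = (18 − 18) − 0 = 0, and there is no ∂_3, so H_2 = 0.

As a check, the Euler characteristic is 9 − 27 + 18 = 0, which agrees with 1 − 1 + 0 = 0.
(K is a triangulation of the Klein bottle.)

Hence the Betti numbers are b_0 = 1, b_1 = 1, b_2 = 0.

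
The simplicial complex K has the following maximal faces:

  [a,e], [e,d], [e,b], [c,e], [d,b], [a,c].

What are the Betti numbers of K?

b_0 = 1, b_1 = 2.

Fix the vertex order a < b < c < d < e and write every simplex with vertices in increasing order. Then dim K = 1 and the simplices of K are:

  0-simplices (5): a, b, c, d, e
  1-simplices (6): ac, ae, bd, be, ce, de

so the chain groups are C_0 ≅ Z^5, C_1 ≅ Z^6.

Boundary ∂_1: C_1 → C_0 sends each edge [p,q] (with p < q) to q − p.
The resulting 5×6 matrix has rank 4, and its Smith normal form has invariant factors (1,1,1,1).

Computing H_k = (kernel of ∂_k) / (image of ∂_{k+1}):

  H_0: rank C_0 − rank ∂_1 = 5 − 4 = 1, and the invariant factors of ∂_1 are all 1, so H_0 ≅ Z.
  H_1: rank ker ∂_1 − rank ∂_2 = (6 − 4) − 0 = 2, and there is no ∂_2, so H_1 ≅ Z^2.

As a check, the Euler characteristic is 5 − 6 = -1, which agrees with 1 − 2 = -1.

Hence the Betti numbers are b_0 = 1, b_1 = 2.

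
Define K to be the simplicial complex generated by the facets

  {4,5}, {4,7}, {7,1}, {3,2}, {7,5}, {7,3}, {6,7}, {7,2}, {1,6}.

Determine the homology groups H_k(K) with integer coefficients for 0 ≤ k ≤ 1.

Order the vertices as 1 < 2 < 3 < 4 < 5 < 6 < 7. Listing each simplex with vertices in this order, K has dimension 1 with simplices:

  0-simplices (7): [1], [2], [3], [4], [5], [6], [7]
  1-simplices (9): [1,6], [1,7], [2,3], [2,7], [3,7], [4,5], [4,7], [5,7], [6,7]

Hence C_0 ≅ Z^7, C_1 ≅ Z^9.

∂_1: C_1 → C_0 maps an edge to its endpoints' difference, ∂[p,q] = q − p. For instance
  ∂[2,3] = [3] − [2].
This gives a 7×9 integer matrix of rank 6; reducing to Smith normal form yields diagonal entries (1,1,1,1,1,1).

Now H_k = ker ∂_k / im ∂_{k+1}, so:

  H_0: rank C_0 − rank ∂_1 = 7 − 6 = 1, and the invariant factors of ∂_1 are all 1, so H_0 = Z.
  H_1: rank ker ∂_1 − rank ∂_2 = (9 − 6) − 0 = 3, and there is no ∂_2, so H_1 = Z^3.

H_0 = Z,  H_1 = Z^3.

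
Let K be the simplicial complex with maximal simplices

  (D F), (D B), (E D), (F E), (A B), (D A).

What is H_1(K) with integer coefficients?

Fix the vertex order A < B < D < E < F and write every simplex with vertices in increasing order. Then dim K = 1 and the simplices of K are:

  0-simplices (5): A, B, D, E, F
  1-simplices (6): AB, AD, BD, DE, DF, EF

giving chain groups C_0 ≅ Z^5, C_1 ≅ Z^6.

The boundary map ∂_1: C_1 → C_0 is given by ∂[p,q] = [q] − [p].
The 5×6 boundary matrix has rank 4 and Smith normal form diag(1,1,1,1).

Computing H_k = (kernel of ∂_k) / (image of ∂_{k+1}):

  H_1: rank ker ∂_1 − rank ∂_2 = (6 − 4) − 0 = 2, and there is no ∂_2, so H_1 ≅ Z^2.

(K is a triangulation of a wedge of 2 circles.)

H_1 ≅ Z^2.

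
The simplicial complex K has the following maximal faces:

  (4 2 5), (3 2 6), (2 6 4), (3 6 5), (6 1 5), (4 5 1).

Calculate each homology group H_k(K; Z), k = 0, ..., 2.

H_0 = Z,  H_1 = Z,  H_2 = 0.

We work with the vertex ordering 1 < 2 < 3 < 4 < 5 < 6. The simplices of K, each written with vertices in increasing order, are:

  0-simplices (6): [1], [2], [3], [4], [5], [6]
  1-simplices (12): [1,4], [1,5], [1,6], [2,3], [2,4], [2,5], [2,6], [3,5], [3,6], [4,5], [4,6], [5,6]
  2-simplices (6): [1,4,5], [1,5,6], [2,3,6], [2,4,5], [2,4,6], [3,5,6]

so the chain groups are C_0 ≅ Z^6, C_1 ≅ Z^12, C_2 ≅ Z^6.

∂_1: C_1 → C_0 is given by ∂[p,q] = [q] − [p]. For instance
  ∂[3,6] = [6] − [3].
As a 6×12 matrix over Z this has rank 5, with invariant factors (1,1,1,1,1).

∂_2: C_2 → C_1 acts by ∂[p,q,r] = [q,r] − [p,r] + [p,q]. For instance
  ∂[2,4,6] = [4,6] − [2,6] + [2,4],
  ∂[2,3,6] = [3,6] − [2,6] + [2,3].
The 12×6 boundary matrix has rank 6 and Smith normal form diag(1,1,1,1,1,1).

From H_k ≅ ker(∂_k) / im(∂_{k+1}) we obtain:

  H_0: rank C_0 − rank ∂_1 = 6 − 5 = 1, and the invariant factors of ∂_1 are all 1, so H_0 ≅ Z.
  H_1: rank ker ∂_1 − rank ∂_2 = (12 − 5) − 6 = 1, and the invariant factors of ∂_2 are all 1, so H_1 ≅ Z.
  H_2: rank ker ∂_2 − rank ∂_3 = (6 − 6) − 0 = 0, and there is no ∂_3, so H_2 ≅ 0.

As a check, the Euler characteristic is 6 − 12 + 6 = 0, which agrees with 1 − 1 + 0 = 0.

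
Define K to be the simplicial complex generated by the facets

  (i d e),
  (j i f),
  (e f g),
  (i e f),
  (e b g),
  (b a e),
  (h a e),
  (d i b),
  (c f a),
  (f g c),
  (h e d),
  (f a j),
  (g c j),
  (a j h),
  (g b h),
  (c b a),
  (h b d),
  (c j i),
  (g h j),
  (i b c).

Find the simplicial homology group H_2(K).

We work with the vertex ordering a < b < c < d < e < f < g < h < i < j. The simplices of K, each written with vertices in increasing order, are:

  0-simplices (10): a, b, c, d, e, f, g, h, i, j
  1-simplices (30): ab, ac, ae, af, ah, aj, bc, bd, be, bg, bh, bi, cf, cg, ci, cj, de, dh, di, ef, eg, eh, ei, fg, fi, fj, gh, gj, hj, ij
  2-simplices (20): abc, abe, acf, aeh, afj, ahj, bci, bdh, bdi, beg, bgh, cfg, cgj, cij, deh, dei, efg, efi, fij, ghj

Hence C_0 ≅ Z^10, C_1 ≅ Z^30, C_2 ≅ Z^20.

The boundary map ∂_1: C_1 → C_0 is given by ∂[p,q] = [q] − [p].
The resulting 10×30 matrix has rank 9, and its Smith normal form has invariant factors (1,1,1,1,1,1,1,1,1).

∂_2: C_2 → C_1 sends each 2-simplex [p,q,r] to [q,r] − [p,r] + [p,q]. For instance
  ∂ahj = hj − aj + ah,
  ∂acf = cf − af + ac.
The resulting 30×20 matrix has rank 20, and its Smith normal form has invariant factors (1,1,1,1,1,1,1,1,1,1,1,1,1,1,1,1,1,1,1,2).

Computing H_k = (kernel of ∂_k) / (image of ∂_{k+1}):

  H_2: rank ker ∂_2 − rank ∂_3 = (20 − 20) − 0 = 0, and there is no ∂_3, so H_2 ≅ 0.

(K is a triangulation of the Klein bottle.)

H_2 ≅ 0.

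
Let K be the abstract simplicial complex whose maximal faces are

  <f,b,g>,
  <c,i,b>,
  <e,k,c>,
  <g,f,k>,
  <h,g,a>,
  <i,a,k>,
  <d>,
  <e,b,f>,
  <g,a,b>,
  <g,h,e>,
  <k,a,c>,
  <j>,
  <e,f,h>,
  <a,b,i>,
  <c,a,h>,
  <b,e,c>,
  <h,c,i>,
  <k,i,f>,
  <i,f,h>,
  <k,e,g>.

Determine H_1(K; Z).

We work with the vertex ordering a < b < c < d < e < f < g < h < i < j < k. The simplices of K, each written with vertices in increasing order, are:

  0-simplices (11): a, b, c, d, e, f, g, h, i, j, k
  1-simplices (27): ab, ac, ag, ah, ai, ak, bc, be, bf, bg, bi, ce, ch, ci, ck, ef, eg, eh, ek, fg, fh, fi, fk, gh, gk, hi, ik
  2-simplices (18): abg, abi, ach, ack, agh, aik, bce, bci, bef, bfg, cek, chi, efh, egh, egk, fgk, fhi, fik

Hence C_0 ≅ Z^11, C_1 ≅ Z^27, C_2 ≅ Z^18.

The boundary map ∂_1: C_1 → C_0 sends each edge [p,q] (with p < q) to q − p.
This gives a 11×27 integer matrix of rank 8; reducing to Smith normal form yields diagonal entries (1,1,1,1,1,1,1,1).

∂_2: C_2 → C_1 maps a triangle to the signed sum of its edges. For instance
  ∂abi = bi − ai + ab,
  ∂ach = ch − ah + ac.
The resulting 27×18 matrix has rank 18, and its Smith normal form has invariant factors (1,1,1,1,1,1,1,1,1,1,1,1,1,1,1,1,1,2).

Now H_k = ker ∂_k / im ∂_{k+1}, so:

  H_1: rank ker ∂_1 − rank ∂_2 = (27 − 8) − 18 = 1, and ∂_2 has invariant factor 2 > 1, so H_1 ≅ Z ⊕ Z/2Z.

H_1 ≅ Z ⊕ Z/2Z.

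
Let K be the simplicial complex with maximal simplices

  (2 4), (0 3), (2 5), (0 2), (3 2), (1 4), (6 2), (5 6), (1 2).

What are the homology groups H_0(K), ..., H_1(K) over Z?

H_0 ≅ Z,  H_1 ≅ Z^3.

Take the total order 0 < 1 < 2 < 3 < 4 < 5 < 6 on the vertex set. Then K (dimension 1) consists of the simplices:

  0-simplices (7): [0], [1], [2], [3], [4], [5], [6]
  1-simplices (9): [0,2], [0,3], [1,2], [1,4], [2,3], [2,4], [2,5], [2,6], [5,6]

Hence C_0 ≅ Z^7, C_1 ≅ Z^9.

The boundary map ∂_1: C_1 → C_0 sends each edge [p,q] (with p < q) to q − p. For instance
  ∂[1,2] = [2] − [1].
As a 7×9 matrix over Z this has rank 6, with invariant factors (1,1,1,1,1,1).

From H_k ≅ ker(∂_k) / im(∂_{k+1}) we obtain:

  H_0: rank C_0 − rank ∂_1 = 7 − 6 = 1, and the invariant factors of ∂_1 are all 1, so H_0 ≅ Z.
  H_1: rank ker ∂_1 − rank ∂_2 = (9 − 6) − 0 = 3, and there is no ∂_2, so H_1 ≅ Z^3.

As a check, the Euler characteristic is 7 − 9 = -2, which agrees with 1 − 3 = -2.
(K is a triangulation of a wedge of 3 circles.)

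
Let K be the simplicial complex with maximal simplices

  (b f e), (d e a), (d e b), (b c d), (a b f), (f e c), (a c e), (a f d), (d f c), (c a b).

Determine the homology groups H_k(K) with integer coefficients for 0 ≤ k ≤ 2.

K has 6 vertices, 15 edges, 10 triangles.
rank ∂_0 = 0, rank ∂_1 = 5 ⇒ b_0 = 6 − 0 − 5 = 1; all invariant factors of ∂_1 are 1 so no torsion. So H_0 = Z.
rank ∂_1 = 5, rank ∂_2 = 10 ⇒ b_1 = 15 − 5 − 10 = 0; ∂_2 has invariant factor(s) [2] giving torsion. So H_1 = Z/2.
rank ∂_2 = 10, rank ∂_3 = 0 ⇒ b_2 = 10 − 10 − 0 = 0. So H_2 = 0.

H_0 ≅ Z,  H_1 ≅ Z/2,  H_2 = 0.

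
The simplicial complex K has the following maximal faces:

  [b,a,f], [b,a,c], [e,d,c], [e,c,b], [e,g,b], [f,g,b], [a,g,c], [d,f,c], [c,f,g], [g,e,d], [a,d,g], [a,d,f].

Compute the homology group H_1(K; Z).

We work with the vertex ordering a < b < c < d < e < f < g. The simplices of K, each written with vertices in increasing order, are:

  0-simplices (7): a, b, c, d, e, f, g
  1-simplices (18): ab, ac, ad, af, ag, bc, be, bf, bg, cd, ce, cf, cg, de, df, dg, eg, fg
  2-simplices (12): abc, abf, acg, adf, adg, bce, beg, bfg, cde, cdf, cfg, deg

so the chain groups are C_0 ≅ Z^7, C_1 ≅ Z^18, C_2 ≅ Z^12.

∂_1: C_1 → C_0 maps an edge to its endpoints' difference, ∂[p,q] = q − p. For instance
  ∂be = e − b.
This gives a 7×18 integer matrix of rank 6; reducing to Smith normal form yields diagonal entries (1,1,1,1,1,1).

∂_2: C_2 → C_1 sends each 2-simplex [p,q,r] to [q,r] − [p,r] + [p,q]. For instance
  ∂deg = eg − dg + de,
  ∂cfg = fg − cg + cf.
As a 18×12 matrix over Z this has rank 12, with invariant factors (1,1,1,1,1,1,1,1,1,1,1,2).

From H_k ≅ ker(∂_k) / im(∂_{k+1}) we obtain:

  H_1: rank ker ∂_1 − rank ∂_2 = (18 − 6) − 12 = 0, and ∂_2 has invariant factor 2 > 1, so H_1 ≅ Z/2Z.

H_1 = Z/2Z.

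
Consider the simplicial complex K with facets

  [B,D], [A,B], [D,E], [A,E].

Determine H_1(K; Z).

H_1 ≅ Z.

Order the vertices as A < B < D < E. Listing each simplex with vertices in this order, K has dimension 1 with simplices:

  0-simplices (4): A, B, D, E
  1-simplices (4): AB, AE, BD, DE

Hence C_0 ≅ Z^4, C_1 ≅ Z^4.

Boundary ∂_1: C_1 → C_0 maps an edge to its endpoints' difference, ∂[p,q] = q − p. For instance
  ∂BD = D − B.
This gives a 4×4 integer matrix of rank 3; reducing to Smith normal form yields diagonal entries (1,1,1).

Reading off H_k = ker ∂_k / im ∂_{k+1}:

  H_1: rank ker ∂_1 − rank ∂_2 = (4 − 3) − 0 = 1, and there is no ∂_2, so H_1 = Z.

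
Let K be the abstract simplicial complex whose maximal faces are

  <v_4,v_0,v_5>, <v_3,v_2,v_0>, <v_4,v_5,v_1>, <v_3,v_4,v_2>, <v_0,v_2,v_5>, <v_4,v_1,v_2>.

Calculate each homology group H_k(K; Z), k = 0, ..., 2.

H_0 ≅ Z,  H_1 ≅ Z,  H_2 = 0.

Take the total order v_0 < v_1 < v_2 < v_3 < v_4 < v_5 on the vertex set. Then K (dimension 2) consists of the simplices:

  0-simplices (6): [v_0], [v_1], [v_2], [v_3], [v_4], [v_5]
  1-simplices (12): [v_0,v_2], [v_0,v_3], [v_0,v_4], [v_0,v_5], [v_1,v_2], [v_1,v_4], [v_1,v_5], [v_2,v_3], [v_2,v_4], [v_2,v_5], [v_3,v_4], [v_4,v_5]
  2-simplices (6): [v_0,v_2,v_3], [v_0,v_2,v_5], [v_0,v_4,v_5], [v_1,v_2,v_4], [v_1,v_4,v_5], [v_2,v_3,v_4]

giving chain groups C_0 ≅ Z^6, C_1 ≅ Z^12, C_2 ≅ Z^6.

∂_1: C_1 → C_0 maps an edge to its endpoints' difference, ∂[p,q] = q − p.
This gives a 6×12 integer matrix of rank 5; reducing to Smith normal form yields diagonal entries (1,1,1,1,1).

∂_2: C_2 → C_1 maps a triangle to the signed sum of its edges. For instance
  ∂[v_1,v_2,v_4] = [v_2,v_4] − [v_1,v_4] + [v_1,v_2],
  ∂[v_1,v_4,v_5] = [v_4,v_5] − [v_1,v_5] + [v_1,v_4].
The 12×6 boundary matrix has rank 6 and Smith normal form diag(1,1,1,1,1,1).

Now H_k = ker ∂_k / im ∂_{k+1}, so:

  H_0: rank C_0 − rank ∂_1 = 6 − 5 = 1, and the invariant factors of ∂_1 are all 1, so H_0 = Z.
  H_1: rank ker ∂_1 − rank ∂_2 = (12 − 5) − 6 = 1, and the invariant factors of ∂_2 are all 1, so H_1 = Z.
  H_2: rank ker ∂_2 − rank ∂_3 = (6 − 6) − 0 = 0, and there is no ∂_3, so H_2 = 0.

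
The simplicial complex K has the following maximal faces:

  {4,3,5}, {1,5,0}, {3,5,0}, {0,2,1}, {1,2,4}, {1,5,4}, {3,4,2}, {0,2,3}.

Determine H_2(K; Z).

H_2 ≅ Z.

Fix the vertex order 0 < 1 < 2 < 3 < 4 < 5 and write every simplex with vertices in increasing order. Then dim K = 2 and the simplices of K are:

  0-simplices (6): [0], [1], [2], [3], [4], [5]
  1-simplices (12): [0,1], [0,2], [0,3], [0,5], [1,2], [1,4], [1,5], [2,3], [2,4], [3,4], [3,5], [4,5]
  2-simplices (8): [0,1,2], [0,1,5], [0,2,3], [0,3,5], [1,2,4], [1,4,5], [2,3,4], [3,4,5]

so the chain groups are C_0 ≅ Z^6, C_1 ≅ Z^12, C_2 ≅ Z^8.

The boundary map ∂_1: C_1 → C_0 is given by ∂[p,q] = [q] − [p]. For instance
  ∂[3,4] = [4] − [3].
The resulting 6×12 matrix has rank 5, and its Smith normal form has invariant factors (1,1,1,1,1).

The boundary map ∂_2: C_2 → C_1 maps a triangle to the signed sum of its edges. For instance
  ∂[1,2,4] = [2,4] − [1,4] + [1,2],
  ∂[1,4,5] = [4,5] − [1,5] + [1,4].
As a 12×8 matrix over Z this has rank 7, with invariant factors (1,1,1,1,1,1,1).

Reading off H_k = ker ∂_k / im ∂_{k+1}:

  H_2: rank ker ∂_2 − rank ∂_3 = (8 − 7) − 0 = 1, and there is no ∂_3, so H_2 ≅ Z.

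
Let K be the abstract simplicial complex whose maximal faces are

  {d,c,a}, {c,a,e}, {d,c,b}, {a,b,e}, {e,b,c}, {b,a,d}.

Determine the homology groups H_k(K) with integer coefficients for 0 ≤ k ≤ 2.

H_0 ≅ Z,  H_1 = 0,  H_2 ≅ Z.

Order the vertices as a < b < c < d < e. Listing each simplex with vertices in this order, K has dimension 2 with simplices:

  0-simplices (5): a, b, c, d, e
  1-simplices (9): ab, ac, ad, ae, bc, bd, be, cd, ce
  2-simplices (6): abd, abe, acd, ace, bcd, bce

so the chain groups are C_0 ≅ Z^5, C_1 ≅ Z^9, C_2 ≅ Z^6.

The boundary map ∂_1: C_1 → C_0 maps an edge to its endpoints' difference, ∂[p,q] = q − p.
As a 5×9 matrix over Z this has rank 4, with invariant factors (1,1,1,1).

∂_2: C_2 → C_1 sends each 2-simplex [p,q,r] to [q,r] − [p,r] + [p,q]. For instance
  ∂abe = be − ae + ab,
  ∂ace = ce − ae + ac.
As a 9×6 matrix over Z this has rank 5, with invariant factors (1,1,1,1,1).

Computing H_k = (kernel of ∂_k) / (image of ∂_{k+1}):

  H_0: rank C_0 − rank ∂_1 = 5 − 4 = 1, and the invariant factors of ∂_1 are all 1, so H_0 = Z.
  H_1: rank ker ∂_1 − rank ∂_2 = (9 − 4) − 5 = 0, and the invariant factors of ∂_2 are all 1, so H_1 = 0.
  H_2: rank ker ∂_2 − rank ∂_3 = (6 − 5) − 0 = 1, and there is no ∂_3, so H_2 = Z.

(K is a triangulation of the 2-sphere S^2.)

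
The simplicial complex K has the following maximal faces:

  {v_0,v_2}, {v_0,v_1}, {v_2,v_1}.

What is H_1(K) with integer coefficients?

H_1 ≅ Z.

We work with the vertex ordering v_0 < v_1 < v_2. The simplices of K, each written with vertices in increasing order, are:

  0-simplices (3): [v_0], [v_1], [v_2]
  1-simplices (3): [v_0,v_1], [v_0,v_2], [v_1,v_2]

Hence C_0 ≅ Z^3, C_1 ≅ Z^3.

Boundary ∂_1: C_1 → C_0 is given by ∂[p,q] = [q] − [p]. For instance
  ∂[v_0,v_1] = [v_1] − [v_0].
This gives a 3×3 integer matrix of rank 2; reducing to Smith normal form yields diagonal entries (1,1).

Computing H_k = (kernel of ∂_k) / (image of ∂_{k+1}):

  H_1: rank ker ∂_1 − rank ∂_2 = (3 − 2) − 0 = 1, and there is no ∂_2, so H_1 = Z.

(K is a triangulation of the circle S^1.)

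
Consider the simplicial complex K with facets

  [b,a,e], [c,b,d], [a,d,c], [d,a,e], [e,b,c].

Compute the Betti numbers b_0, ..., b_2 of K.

Take the total order a < b < c < d < e on the vertex set. Then K (dimension 2) consists of the simplices:

  0-simplices (5): a, b, c, d, e
  1-simplices (10): ab, ac, ad, ae, bc, bd, be, cd, ce, de
  2-simplices (5): abe, acd, ade, bcd, bce

giving chain groups C_0 ≅ Z^5, C_1 ≅ Z^10, C_2 ≅ Z^5.

Boundary ∂_1: C_1 → C_0 maps an edge to its endpoints' difference, ∂[p,q] = q − p.
The 5×10 boundary matrix has rank 4 and Smith normal form diag(1,1,1,1).

∂_2: C_2 → C_1 sends each 2-simplex [p,q,r] to [q,r] − [p,r] + [p,q]. For instance
  ∂acd = cd − ad + ac,
  ∂bcd = cd − bd + bc.
This gives a 10×5 integer matrix of rank 5; reducing to Smith normal form yields diagonal entries (1,1,1,1,1).

Now H_k = ker ∂_k / im ∂_{k+1}, so:

  H_0: rank C_0 − rank ∂_1 = 5 − 4 = 1, and the invariant factors of ∂_1 are all 1, so H_0 = Z.
  H_1: rank ker ∂_1 − rank ∂_2 = (10 − 4) − 5 = 1, and the invariant factors of ∂_2 are all 1, so H_1 = Z.
  H_2: rank ker ∂_2 − rank ∂_3 = (5 − 5) − 0 = 0, and there is no ∂_3, so H_2 = 0.

As a check, the Euler characteristic is 5 − 10 + 5 = 0, which agrees with 1 − 1 + 0 = 0.

Hence the Betti numbers are b_0 = 1, b_1 = 1, b_2 = 0.

b_0 = 1, b_1 = 1, b_2 = 0.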